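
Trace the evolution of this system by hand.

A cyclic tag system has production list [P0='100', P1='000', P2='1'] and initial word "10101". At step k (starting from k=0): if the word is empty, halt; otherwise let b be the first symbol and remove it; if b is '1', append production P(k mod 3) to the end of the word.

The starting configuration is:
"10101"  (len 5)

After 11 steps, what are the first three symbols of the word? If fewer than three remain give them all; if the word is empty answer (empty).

gen 0: "10101"  (len 5)
gen 1: "0101100"  (len 7)
gen 2: "101100"  (len 6)
gen 3: "011001"  (len 6)
gen 4: "11001"  (len 5)
gen 5: "1001000"  (len 7)
gen 6: "0010001"  (len 7)
gen 7: "010001"  (len 6)
gen 8: "10001"  (len 5)
gen 9: "00011"  (len 5)
gen 10: "0011"  (len 4)
gen 11: "011"  (len 3)

011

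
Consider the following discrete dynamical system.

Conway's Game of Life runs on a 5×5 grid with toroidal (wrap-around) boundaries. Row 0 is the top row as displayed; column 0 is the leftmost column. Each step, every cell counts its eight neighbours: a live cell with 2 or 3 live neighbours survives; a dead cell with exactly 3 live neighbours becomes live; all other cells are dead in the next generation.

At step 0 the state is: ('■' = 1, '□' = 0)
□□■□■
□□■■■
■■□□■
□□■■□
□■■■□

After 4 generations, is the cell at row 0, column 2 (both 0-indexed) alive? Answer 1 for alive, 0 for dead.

0

[0] □□■□■
□□■■■
■■□□■
□□■■□
□■■■□
[1] ■□□□■
□□■□□
■■□□□
□□□□□
□■□□■
[2] ■■□■■
□□□□■
□■□□□
□■□□□
□□□□■
[3] □□□■□
□■■■■
■□□□□
■□□□□
□■■■■
[4] □□□□□
■■■■■
■□■■□
■□■■□
■■■■■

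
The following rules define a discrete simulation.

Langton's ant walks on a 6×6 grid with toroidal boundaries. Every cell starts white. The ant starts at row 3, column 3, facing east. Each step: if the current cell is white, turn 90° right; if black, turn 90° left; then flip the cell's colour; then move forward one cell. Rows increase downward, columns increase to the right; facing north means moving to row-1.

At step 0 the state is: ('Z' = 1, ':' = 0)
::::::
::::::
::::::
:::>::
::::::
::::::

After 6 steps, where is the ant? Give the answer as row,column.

k=0  ::::::
::::::
::::::
:::>::
::::::
::::::
k=1  ::::::
::::::
::::::
:::Z::
:::v::
::::::
k=2  ::::::
::::::
::::::
:::Z::
::<Z::
::::::
k=3  ::::::
::::::
::::::
::^Z::
::ZZ::
::::::
k=4  ::::::
::::::
::::::
::Z>::
::ZZ::
::::::
k=5  ::::::
::::::
:::^::
::Z:::
::ZZ::
::::::
k=6  ::::::
::::::
:::Z>:
::Z:::
::ZZ::
::::::

2,4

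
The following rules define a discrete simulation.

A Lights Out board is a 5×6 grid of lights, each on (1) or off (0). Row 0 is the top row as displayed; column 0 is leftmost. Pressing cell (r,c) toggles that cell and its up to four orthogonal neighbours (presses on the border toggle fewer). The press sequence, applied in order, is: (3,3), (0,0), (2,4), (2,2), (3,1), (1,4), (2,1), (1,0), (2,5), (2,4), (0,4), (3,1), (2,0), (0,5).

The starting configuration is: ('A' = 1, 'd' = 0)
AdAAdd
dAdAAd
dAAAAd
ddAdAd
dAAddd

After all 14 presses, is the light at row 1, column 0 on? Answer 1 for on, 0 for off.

step 0: AdAAdd
dAdAAd
dAAAAd
ddAdAd
dAAddd
step 1: AdAAdd
dAdAAd
dAAdAd
dddAdd
dAAAdd
step 2: dAAAdd
AAdAAd
dAAdAd
dddAdd
dAAAdd
step 3: dAAAdd
AAdAdd
dAAAdA
dddAAd
dAAAdd
step 4: dAAAdd
AAAAdd
dddddA
ddAAAd
dAAAdd
step 5: dAAAdd
AAAAdd
dAdddA
AAdAAd
ddAAdd
step 6: dAAAAd
AAAdAA
dAddAA
AAdAAd
ddAAdd
step 7: dAAAAd
AdAdAA
AdAdAA
AddAAd
ddAAdd
step 8: AAAAAd
dAAdAA
ddAdAA
AddAAd
ddAAdd
step 9: AAAAAd
dAAdAd
ddAddd
AddAAA
ddAAdd
step 10: AAAAAd
dAAddd
ddAAAA
AddAdA
ddAAdd
step 11: AAAddA
dAAdAd
ddAAAA
AddAdA
ddAAdd
step 12: AAAddA
dAAdAd
dAAAAA
dAAAdA
dAAAdd
step 13: AAAddA
AAAdAd
AdAAAA
AAAAdA
dAAAdd
step 14: AAAdAd
AAAdAA
AdAAAA
AAAAdA
dAAAdd

1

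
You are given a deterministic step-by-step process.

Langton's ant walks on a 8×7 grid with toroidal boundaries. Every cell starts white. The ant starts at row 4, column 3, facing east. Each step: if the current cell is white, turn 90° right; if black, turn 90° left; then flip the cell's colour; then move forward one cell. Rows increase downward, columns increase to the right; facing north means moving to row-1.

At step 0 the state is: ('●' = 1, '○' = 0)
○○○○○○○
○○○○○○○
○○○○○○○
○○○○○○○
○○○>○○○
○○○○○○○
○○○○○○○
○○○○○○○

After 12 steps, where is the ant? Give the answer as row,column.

[0] ○○○○○○○
○○○○○○○
○○○○○○○
○○○○○○○
○○○>○○○
○○○○○○○
○○○○○○○
○○○○○○○
[1] ○○○○○○○
○○○○○○○
○○○○○○○
○○○○○○○
○○○●○○○
○○○v○○○
○○○○○○○
○○○○○○○
[2] ○○○○○○○
○○○○○○○
○○○○○○○
○○○○○○○
○○○●○○○
○○<●○○○
○○○○○○○
○○○○○○○
[3] ○○○○○○○
○○○○○○○
○○○○○○○
○○○○○○○
○○^●○○○
○○●●○○○
○○○○○○○
○○○○○○○
[4] ○○○○○○○
○○○○○○○
○○○○○○○
○○○○○○○
○○●>○○○
○○●●○○○
○○○○○○○
○○○○○○○
[5] ○○○○○○○
○○○○○○○
○○○○○○○
○○○^○○○
○○●○○○○
○○●●○○○
○○○○○○○
○○○○○○○
[6] ○○○○○○○
○○○○○○○
○○○○○○○
○○○●>○○
○○●○○○○
○○●●○○○
○○○○○○○
○○○○○○○
[7] ○○○○○○○
○○○○○○○
○○○○○○○
○○○●●○○
○○●○v○○
○○●●○○○
○○○○○○○
○○○○○○○
[8] ○○○○○○○
○○○○○○○
○○○○○○○
○○○●●○○
○○●<●○○
○○●●○○○
○○○○○○○
○○○○○○○
[9] ○○○○○○○
○○○○○○○
○○○○○○○
○○○^●○○
○○●●●○○
○○●●○○○
○○○○○○○
○○○○○○○
[10] ○○○○○○○
○○○○○○○
○○○○○○○
○○<○●○○
○○●●●○○
○○●●○○○
○○○○○○○
○○○○○○○
[11] ○○○○○○○
○○○○○○○
○○^○○○○
○○●○●○○
○○●●●○○
○○●●○○○
○○○○○○○
○○○○○○○
[12] ○○○○○○○
○○○○○○○
○○●>○○○
○○●○●○○
○○●●●○○
○○●●○○○
○○○○○○○
○○○○○○○

2,3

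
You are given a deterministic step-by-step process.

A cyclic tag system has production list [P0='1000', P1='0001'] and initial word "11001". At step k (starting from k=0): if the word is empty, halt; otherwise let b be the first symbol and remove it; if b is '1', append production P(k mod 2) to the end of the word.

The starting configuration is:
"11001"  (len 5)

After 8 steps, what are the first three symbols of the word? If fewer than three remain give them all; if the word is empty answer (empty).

000

t=0: "11001"  (len 5)
t=1: "10011000"  (len 8)
t=2: "00110000001"  (len 11)
t=3: "0110000001"  (len 10)
t=4: "110000001"  (len 9)
t=5: "100000011000"  (len 12)
t=6: "000000110000001"  (len 15)
t=7: "00000110000001"  (len 14)
t=8: "0000110000001"  (len 13)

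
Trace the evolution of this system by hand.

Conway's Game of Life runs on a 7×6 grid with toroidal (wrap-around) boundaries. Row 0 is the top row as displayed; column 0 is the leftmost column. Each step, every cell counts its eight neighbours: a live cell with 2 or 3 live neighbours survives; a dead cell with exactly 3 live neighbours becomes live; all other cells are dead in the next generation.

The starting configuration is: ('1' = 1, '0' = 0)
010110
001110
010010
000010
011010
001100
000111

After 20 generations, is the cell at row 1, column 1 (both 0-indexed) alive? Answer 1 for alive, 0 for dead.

step 0: 010110
001110
010010
000010
011010
001100
000111
step 1: 000000
010001
001011
011011
011010
010001
000001
step 2: 100000
100011
001000
000000
000010
011011
100000
step 3: 110000
110001
000001
000000
000111
110111
100000
step 4: 000000
010001
000001
000001
001100
011100
001010
step 5: 000000
100000
000011
000010
010110
010010
011000
step 6: 010000
000001
000011
000000
001111
110010
011000
step 7: 111000
100011
000011
000000
111111
100010
001000
step 8: 101100
000110
100010
011000
111110
100010
101101
step 9: 100000
011010
011011
000010
100010
000000
101000
step 10: 101101
001010
111011
110010
000001
010001
010000
step 11: 101111
000000
001010
001110
010011
000000
010011
step 12: 111100
011000
001010
011000
001011
000000
011000
step 13: 100100
100000
000000
011011
011100
011100
100100
step 14: 110001
000000
110001
110010
000000
100010
100110
step 15: 110011
000000
010001
010000
110000
000110
000110
step 16: 100111
010010
100000
011000
111000
001111
101000
step 17: 101110
010110
101000
001000
100011
000011
101000
step 18: 100010
100010
001000
100100
100110
010110
101000
step 19: 100100
010100
010101
011111
110000
110010
101010
step 20: 100111
010100
010001
000101
000000
001100
101010

1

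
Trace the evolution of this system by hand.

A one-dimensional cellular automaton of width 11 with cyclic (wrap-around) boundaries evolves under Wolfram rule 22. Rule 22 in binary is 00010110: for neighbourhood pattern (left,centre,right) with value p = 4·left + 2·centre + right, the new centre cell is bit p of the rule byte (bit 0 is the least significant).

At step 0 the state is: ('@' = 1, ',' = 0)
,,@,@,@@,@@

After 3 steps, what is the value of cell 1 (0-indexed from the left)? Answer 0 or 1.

0

[0] ,,@,@,@@,@@
[1] @@@,@,,,,,,
[2] ,,,,@@,,,,@
[3] @,,@,,@,,@@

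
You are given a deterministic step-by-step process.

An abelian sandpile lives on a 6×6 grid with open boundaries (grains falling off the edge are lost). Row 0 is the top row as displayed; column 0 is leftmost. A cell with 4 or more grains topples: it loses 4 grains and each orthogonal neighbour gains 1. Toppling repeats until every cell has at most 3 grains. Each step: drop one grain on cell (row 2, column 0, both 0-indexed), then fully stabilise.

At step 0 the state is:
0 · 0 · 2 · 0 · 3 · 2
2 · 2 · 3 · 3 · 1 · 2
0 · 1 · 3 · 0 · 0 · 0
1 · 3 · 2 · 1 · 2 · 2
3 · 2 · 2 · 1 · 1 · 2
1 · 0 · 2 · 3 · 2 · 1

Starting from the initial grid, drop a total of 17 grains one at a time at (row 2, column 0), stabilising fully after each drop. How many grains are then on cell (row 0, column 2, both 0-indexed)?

3

[0] 0 · 0 · 2 · 0 · 3 · 2
2 · 2 · 3 · 3 · 1 · 2
0 · 1 · 3 · 0 · 0 · 0
1 · 3 · 2 · 1 · 2 · 2
3 · 2 · 2 · 1 · 1 · 2
1 · 0 · 2 · 3 · 2 · 1
[1] 0 · 0 · 2 · 0 · 3 · 2
2 · 2 · 3 · 3 · 1 · 2
1 · 1 · 3 · 0 · 0 · 0
1 · 3 · 2 · 1 · 2 · 2
3 · 2 · 2 · 1 · 1 · 2
1 · 0 · 2 · 3 · 2 · 1
[2] 0 · 0 · 2 · 0 · 3 · 2
2 · 2 · 3 · 3 · 1 · 2
2 · 1 · 3 · 0 · 0 · 0
1 · 3 · 2 · 1 · 2 · 2
3 · 2 · 2 · 1 · 1 · 2
1 · 0 · 2 · 3 · 2 · 1
[3] 0 · 0 · 2 · 0 · 3 · 2
2 · 2 · 3 · 3 · 1 · 2
3 · 1 · 3 · 0 · 0 · 0
1 · 3 · 2 · 1 · 2 · 2
3 · 2 · 2 · 1 · 1 · 2
1 · 0 · 2 · 3 · 2 · 1
[4] 0 · 0 · 2 · 0 · 3 · 2
3 · 2 · 3 · 3 · 1 · 2
0 · 2 · 3 · 0 · 0 · 0
2 · 3 · 2 · 1 · 2 · 2
3 · 2 · 2 · 1 · 1 · 2
1 · 0 · 2 · 3 · 2 · 1
[5] 0 · 0 · 2 · 0 · 3 · 2
3 · 2 · 3 · 3 · 1 · 2
1 · 2 · 3 · 0 · 0 · 0
2 · 3 · 2 · 1 · 2 · 2
3 · 2 · 2 · 1 · 1 · 2
1 · 0 · 2 · 3 · 2 · 1
[6] 0 · 0 · 2 · 0 · 3 · 2
3 · 2 · 3 · 3 · 1 · 2
2 · 2 · 3 · 0 · 0 · 0
2 · 3 · 2 · 1 · 2 · 2
3 · 2 · 2 · 1 · 1 · 2
1 · 0 · 2 · 3 · 2 · 1
[7] 0 · 0 · 2 · 0 · 3 · 2
3 · 2 · 3 · 3 · 1 · 2
3 · 2 · 3 · 0 · 0 · 0
2 · 3 · 2 · 1 · 2 · 2
3 · 2 · 2 · 1 · 1 · 2
1 · 0 · 2 · 3 · 2 · 1
[8] 1 · 0 · 2 · 0 · 3 · 2
0 · 3 · 3 · 3 · 1 · 2
1 · 3 · 3 · 0 · 0 · 0
3 · 3 · 2 · 1 · 2 · 2
3 · 2 · 2 · 1 · 1 · 2
1 · 0 · 2 · 3 · 2 · 1
[9] 1 · 0 · 2 · 0 · 3 · 2
0 · 3 · 3 · 3 · 1 · 2
2 · 3 · 3 · 0 · 0 · 0
3 · 3 · 2 · 1 · 2 · 2
3 · 2 · 2 · 1 · 1 · 2
1 · 0 · 2 · 3 · 2 · 1
[10] 1 · 0 · 2 · 0 · 3 · 2
0 · 3 · 3 · 3 · 1 · 2
3 · 3 · 3 · 0 · 0 · 0
3 · 3 · 2 · 1 · 2 · 2
3 · 2 · 2 · 1 · 1 · 2
1 · 0 · 2 · 3 · 2 · 1
[11] 1 · 1 · 3 · 1 · 3 · 2
2 · 1 · 2 · 0 · 2 · 2
2 · 3 · 2 · 2 · 0 · 0
2 · 3 · 1 · 2 · 2 · 2
1 · 1 · 0 · 2 · 1 · 2
2 · 1 · 3 · 3 · 2 · 1
[12] 1 · 1 · 3 · 1 · 3 · 2
2 · 1 · 2 · 0 · 2 · 2
3 · 3 · 2 · 2 · 0 · 0
2 · 3 · 1 · 2 · 2 · 2
1 · 1 · 0 · 2 · 1 · 2
2 · 1 · 3 · 3 · 2 · 1
[13] 1 · 1 · 3 · 1 · 3 · 2
3 · 2 · 2 · 0 · 2 · 2
2 · 1 · 3 · 2 · 0 · 0
0 · 1 · 2 · 2 · 2 · 2
2 · 2 · 0 · 2 · 1 · 2
2 · 1 · 3 · 3 · 2 · 1
[14] 1 · 1 · 3 · 1 · 3 · 2
3 · 2 · 2 · 0 · 2 · 2
3 · 1 · 3 · 2 · 0 · 0
0 · 1 · 2 · 2 · 2 · 2
2 · 2 · 0 · 2 · 1 · 2
2 · 1 · 3 · 3 · 2 · 1
[15] 2 · 1 · 3 · 1 · 3 · 2
0 · 3 · 2 · 0 · 2 · 2
1 · 2 · 3 · 2 · 0 · 0
1 · 1 · 2 · 2 · 2 · 2
2 · 2 · 0 · 2 · 1 · 2
2 · 1 · 3 · 3 · 2 · 1
[16] 2 · 1 · 3 · 1 · 3 · 2
0 · 3 · 2 · 0 · 2 · 2
2 · 2 · 3 · 2 · 0 · 0
1 · 1 · 2 · 2 · 2 · 2
2 · 2 · 0 · 2 · 1 · 2
2 · 1 · 3 · 3 · 2 · 1
[17] 2 · 1 · 3 · 1 · 3 · 2
0 · 3 · 2 · 0 · 2 · 2
3 · 2 · 3 · 2 · 0 · 0
1 · 1 · 2 · 2 · 2 · 2
2 · 2 · 0 · 2 · 1 · 2
2 · 1 · 3 · 3 · 2 · 1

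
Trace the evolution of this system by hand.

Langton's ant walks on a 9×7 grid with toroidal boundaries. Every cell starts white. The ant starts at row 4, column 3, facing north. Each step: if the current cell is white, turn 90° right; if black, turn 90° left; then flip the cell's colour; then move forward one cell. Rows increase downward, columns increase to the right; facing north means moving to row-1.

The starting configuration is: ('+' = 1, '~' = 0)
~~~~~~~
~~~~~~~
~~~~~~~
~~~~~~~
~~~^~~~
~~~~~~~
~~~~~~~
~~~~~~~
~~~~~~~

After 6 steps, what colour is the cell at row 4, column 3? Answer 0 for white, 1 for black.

0

0) ~~~~~~~
~~~~~~~
~~~~~~~
~~~~~~~
~~~^~~~
~~~~~~~
~~~~~~~
~~~~~~~
~~~~~~~
1) ~~~~~~~
~~~~~~~
~~~~~~~
~~~~~~~
~~~+>~~
~~~~~~~
~~~~~~~
~~~~~~~
~~~~~~~
2) ~~~~~~~
~~~~~~~
~~~~~~~
~~~~~~~
~~~++~~
~~~~v~~
~~~~~~~
~~~~~~~
~~~~~~~
3) ~~~~~~~
~~~~~~~
~~~~~~~
~~~~~~~
~~~++~~
~~~<+~~
~~~~~~~
~~~~~~~
~~~~~~~
4) ~~~~~~~
~~~~~~~
~~~~~~~
~~~~~~~
~~~^+~~
~~~++~~
~~~~~~~
~~~~~~~
~~~~~~~
5) ~~~~~~~
~~~~~~~
~~~~~~~
~~~~~~~
~~<~+~~
~~~++~~
~~~~~~~
~~~~~~~
~~~~~~~
6) ~~~~~~~
~~~~~~~
~~~~~~~
~~^~~~~
~~+~+~~
~~~++~~
~~~~~~~
~~~~~~~
~~~~~~~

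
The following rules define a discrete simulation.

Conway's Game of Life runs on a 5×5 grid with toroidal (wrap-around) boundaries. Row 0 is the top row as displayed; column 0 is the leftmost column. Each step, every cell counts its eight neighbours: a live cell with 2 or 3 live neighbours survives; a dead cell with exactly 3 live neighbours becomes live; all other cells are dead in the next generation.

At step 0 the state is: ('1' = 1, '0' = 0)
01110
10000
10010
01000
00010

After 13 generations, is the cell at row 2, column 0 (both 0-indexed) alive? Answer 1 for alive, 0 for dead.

[0] 01110
10000
10010
01000
00010
[1] 01111
10010
11001
00101
01010
[2] 01000
00000
01100
00101
01000
[3] 00000
01100
01110
10110
11100
[4] 10000
01010
10001
10000
10111
[5] 10000
01000
11001
00000
10010
[6] 11001
01001
11000
01000
00001
[7] 01011
00101
01100
01000
01001
[8] 01001
00001
11110
01000
01011
[9] 00101
00001
11111
00000
01011
[10] 00101
00000
11111
00000
10111
[11] 11101
00000
11111
00000
11101
[12] 00101
00000
11111
00000
00101
[13] 00000
00000
11111
00000
00000

1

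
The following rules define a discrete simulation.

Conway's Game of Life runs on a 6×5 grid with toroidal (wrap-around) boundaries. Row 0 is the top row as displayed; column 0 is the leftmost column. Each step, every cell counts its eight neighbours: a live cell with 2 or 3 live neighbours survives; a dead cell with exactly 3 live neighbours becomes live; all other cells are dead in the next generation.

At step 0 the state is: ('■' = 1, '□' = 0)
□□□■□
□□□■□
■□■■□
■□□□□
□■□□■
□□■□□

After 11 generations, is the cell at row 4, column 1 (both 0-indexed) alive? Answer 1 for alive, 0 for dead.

0

k=0  □□□■□
□□□■□
■□■■□
■□□□□
□■□□■
□□■□□
k=1  □□■■□
□□□■□
□■■■□
■□■■□
■■□□□
□□■■□
k=2  □□□□■
□■□□■
□■□□□
■□□■□
■□□□□
□□□■■
k=3  □□□□■
□□□□□
□■■□■
■■□□■
■□□■□
■□□■■
k=4  ■□□■■
■□□■□
□■■■■
□□□□□
□□■■□
■□□■□
k=5  ■■■■□
□□□□□
■■■■■
□■□□■
□□■■■
■■□□□
k=6  ■□■□■
□□□□□
□■■■■
□□□□□
□□■■■
□□□□□
k=7  □□□□□
□□□□□
□□■■□
■■□□□
□□□■□
■■■□□
k=8  □■□□□
□□□□□
□■■□□
□■□■■
□□□□■
□■■□□
k=9  □■■□□
□■■□□
■■■■□
□■□■■
□■□□■
■■■□□
k=10  □□□■□
□□□□□
□□□□□
□□□□□
□□□□■
□□□■□
k=11  □□□□□
□□□□□
□□□□□
□□□□□
□□□□□
□□□■■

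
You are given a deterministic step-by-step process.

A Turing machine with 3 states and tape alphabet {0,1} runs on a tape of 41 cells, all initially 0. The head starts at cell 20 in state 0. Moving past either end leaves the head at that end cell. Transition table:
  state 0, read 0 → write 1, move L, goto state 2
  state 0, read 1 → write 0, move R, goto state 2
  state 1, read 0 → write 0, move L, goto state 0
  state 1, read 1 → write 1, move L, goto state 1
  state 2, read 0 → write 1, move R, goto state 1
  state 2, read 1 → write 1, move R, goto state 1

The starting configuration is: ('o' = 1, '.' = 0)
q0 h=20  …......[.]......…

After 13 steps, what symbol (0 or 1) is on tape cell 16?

step 0: q0 h=20  …......[.]......…
step 1: q2 h=19  …......[.]o.....…
step 2: q1 h=20  ….....o[o]......…
step 3: q1 h=19  …......[o]o.....…
step 4: q1 h=18  …......[.]oo....…
step 5: q0 h=17  …......[.].oo...…
step 6: q2 h=16  …......[.]o.oo..…
step 7: q1 h=17  ….....o[o].oo...…
step 8: q1 h=16  …......[o]o.oo..…
step 9: q1 h=15  …......[.]oo.oo.…
step 10: q0 h=14  …......[.].oo.oo…
step 11: q2 h=13  …......[.]o.oo.o…
step 12: q1 h=14  ….....o[o].oo.oo…
step 13: q1 h=13  …......[o]o.oo.o…

1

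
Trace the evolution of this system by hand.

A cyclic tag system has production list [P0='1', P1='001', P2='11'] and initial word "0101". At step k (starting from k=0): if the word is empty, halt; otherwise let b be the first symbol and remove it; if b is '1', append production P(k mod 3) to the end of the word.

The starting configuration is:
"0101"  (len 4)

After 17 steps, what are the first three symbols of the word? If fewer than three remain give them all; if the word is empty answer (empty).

001

t=0: "0101"  (len 4)
t=1: "101"  (len 3)
t=2: "01001"  (len 5)
t=3: "1001"  (len 4)
t=4: "0011"  (len 4)
t=5: "011"  (len 3)
t=6: "11"  (len 2)
t=7: "11"  (len 2)
t=8: "1001"  (len 4)
t=9: "00111"  (len 5)
t=10: "0111"  (len 4)
t=11: "111"  (len 3)
t=12: "1111"  (len 4)
t=13: "1111"  (len 4)
t=14: "111001"  (len 6)
t=15: "1100111"  (len 7)
t=16: "1001111"  (len 7)
t=17: "001111001"  (len 9)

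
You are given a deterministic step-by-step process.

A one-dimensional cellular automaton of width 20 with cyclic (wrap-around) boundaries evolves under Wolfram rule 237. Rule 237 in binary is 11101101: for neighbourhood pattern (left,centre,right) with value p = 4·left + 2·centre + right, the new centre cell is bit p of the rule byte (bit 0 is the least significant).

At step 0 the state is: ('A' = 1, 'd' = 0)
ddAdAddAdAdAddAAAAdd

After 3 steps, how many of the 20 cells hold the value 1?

16

k=0  ddAdAddAdAdAddAAAAdd
k=1  AdAAAddAAAAAddAAAAdA
k=2  AAAAAddAAAAAddAAAAAA
k=3  AAAAAddAAAAAddAAAAAA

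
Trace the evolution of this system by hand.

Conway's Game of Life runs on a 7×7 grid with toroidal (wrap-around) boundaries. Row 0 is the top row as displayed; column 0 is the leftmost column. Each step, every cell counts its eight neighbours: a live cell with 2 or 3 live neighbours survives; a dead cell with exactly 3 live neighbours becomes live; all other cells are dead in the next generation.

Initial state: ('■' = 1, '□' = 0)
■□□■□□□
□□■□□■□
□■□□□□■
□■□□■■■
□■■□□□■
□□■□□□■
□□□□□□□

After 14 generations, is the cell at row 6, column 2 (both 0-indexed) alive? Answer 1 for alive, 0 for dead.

step 0: ■□□■□□□
□□■□□■□
□■□□□□■
□■□□■■■
□■■□□□■
□□■□□□■
□□□□□□□
step 1: □□□□□□□
■■■□□□■
□■■□■□■
□■□□□□■
□■■■□□■
■■■□□□□
□□□□□□□
step 2: ■■□□□□□
□□■■□■■
□□□■□□■
□□□□□□■
□□□■□□■
■□□■□□□
□■□□□□□
step 3: ■■□□□□■
□■■■■■■
■□■■■□■
■□□□□■■
■□□□□□■
■□■□□□□
□■■□□□□
step 4: □□□□■□■
□□□□□□□
□□□□□□□
□□□■■□□
□□□□□■□
■□■□□□■
□□■□□□■
step 5: □□□□□■□
□□□□□□□
□□□□□□□
□□□□■□□
□□□■■■■
■■□□□■■
□■□■□□■
step 6: □□□□□□□
□□□□□□□
□□□□□□□
□□□■■□□
□□□■□□□
□■□■□□□
□■■□■□□
step 7: □□□□□□□
□□□□□□□
□□□□□□□
□□□■■□□
□□□■□□□
□■□■■□□
□■■■□□□
step 8: □□■□□□□
□□□□□□□
□□□□□□□
□□□■■□□
□□□□□□□
□■□□■□□
□■□■■□□
step 9: □□■■□□□
□□□□□□□
□□□□□□□
□□□□□□□
□□□■■□□
□□■■■□□
□■□■■□□
step 10: □□■■■□□
□□□□□□□
□□□□□□□
□□□□□□□
□□■□■□□
□□□□□■□
□■□□□□□
step 11: □□■■□□□
□□□■□□□
□□□□□□□
□□□□□□□
□□□□□□□
□□□□□□□
□□■■■□□
step 12: □□□□□□□
□□■■□□□
□□□□□□□
□□□□□□□
□□□□□□□
□□□■□□□
□□■□■□□
step 13: □□■□□□□
□□□□□□□
□□□□□□□
□□□□□□□
□□□□□□□
□□□■□□□
□□□■□□□
step 14: □□□□□□□
□□□□□□□
□□□□□□□
□□□□□□□
□□□□□□□
□□□□□□□
□□■■□□□

1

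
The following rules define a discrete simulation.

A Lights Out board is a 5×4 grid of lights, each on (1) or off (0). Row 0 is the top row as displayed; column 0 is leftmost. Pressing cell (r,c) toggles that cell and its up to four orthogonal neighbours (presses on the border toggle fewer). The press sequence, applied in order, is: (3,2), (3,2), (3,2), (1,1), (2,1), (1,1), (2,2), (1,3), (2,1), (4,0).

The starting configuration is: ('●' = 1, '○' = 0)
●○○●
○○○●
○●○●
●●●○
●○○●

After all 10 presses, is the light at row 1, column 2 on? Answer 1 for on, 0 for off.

step 0: ●○○●
○○○●
○●○●
●●●○
●○○●
step 1: ●○○●
○○○●
○●●●
●○○●
●○●●
step 2: ●○○●
○○○●
○●○●
●●●○
●○○●
step 3: ●○○●
○○○●
○●●●
●○○●
●○●●
step 4: ●●○●
●●●●
○○●●
●○○●
●○●●
step 5: ●●○●
●○●●
●●○●
●●○●
●○●●
step 6: ●○○●
○●○●
●○○●
●●○●
●○●●
step 7: ●○○●
○●●●
●●●○
●●●●
●○●●
step 8: ●○○○
○●○○
●●●●
●●●●
●○●●
step 9: ●○○○
○○○○
○○○●
●○●●
●○●●
step 10: ●○○○
○○○○
○○○●
○○●●
○●●●

0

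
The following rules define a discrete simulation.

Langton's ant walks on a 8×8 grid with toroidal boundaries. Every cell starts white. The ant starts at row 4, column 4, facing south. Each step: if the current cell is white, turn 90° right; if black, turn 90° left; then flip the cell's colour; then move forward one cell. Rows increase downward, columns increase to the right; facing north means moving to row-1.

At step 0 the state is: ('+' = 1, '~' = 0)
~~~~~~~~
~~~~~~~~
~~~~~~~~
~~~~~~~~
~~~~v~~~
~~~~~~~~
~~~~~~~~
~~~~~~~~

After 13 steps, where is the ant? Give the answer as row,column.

4,5

k=0  ~~~~~~~~
~~~~~~~~
~~~~~~~~
~~~~~~~~
~~~~v~~~
~~~~~~~~
~~~~~~~~
~~~~~~~~
k=1  ~~~~~~~~
~~~~~~~~
~~~~~~~~
~~~~~~~~
~~~<+~~~
~~~~~~~~
~~~~~~~~
~~~~~~~~
k=2  ~~~~~~~~
~~~~~~~~
~~~~~~~~
~~~^~~~~
~~~++~~~
~~~~~~~~
~~~~~~~~
~~~~~~~~
k=3  ~~~~~~~~
~~~~~~~~
~~~~~~~~
~~~+>~~~
~~~++~~~
~~~~~~~~
~~~~~~~~
~~~~~~~~
k=4  ~~~~~~~~
~~~~~~~~
~~~~~~~~
~~~++~~~
~~~+v~~~
~~~~~~~~
~~~~~~~~
~~~~~~~~
k=5  ~~~~~~~~
~~~~~~~~
~~~~~~~~
~~~++~~~
~~~+~>~~
~~~~~~~~
~~~~~~~~
~~~~~~~~
k=6  ~~~~~~~~
~~~~~~~~
~~~~~~~~
~~~++~~~
~~~+~+~~
~~~~~v~~
~~~~~~~~
~~~~~~~~
k=7  ~~~~~~~~
~~~~~~~~
~~~~~~~~
~~~++~~~
~~~+~+~~
~~~~<+~~
~~~~~~~~
~~~~~~~~
k=8  ~~~~~~~~
~~~~~~~~
~~~~~~~~
~~~++~~~
~~~+^+~~
~~~~++~~
~~~~~~~~
~~~~~~~~
k=9  ~~~~~~~~
~~~~~~~~
~~~~~~~~
~~~++~~~
~~~++>~~
~~~~++~~
~~~~~~~~
~~~~~~~~
k=10  ~~~~~~~~
~~~~~~~~
~~~~~~~~
~~~++^~~
~~~++~~~
~~~~++~~
~~~~~~~~
~~~~~~~~
k=11  ~~~~~~~~
~~~~~~~~
~~~~~~~~
~~~+++>~
~~~++~~~
~~~~++~~
~~~~~~~~
~~~~~~~~
k=12  ~~~~~~~~
~~~~~~~~
~~~~~~~~
~~~++++~
~~~++~v~
~~~~++~~
~~~~~~~~
~~~~~~~~
k=13  ~~~~~~~~
~~~~~~~~
~~~~~~~~
~~~++++~
~~~++<+~
~~~~++~~
~~~~~~~~
~~~~~~~~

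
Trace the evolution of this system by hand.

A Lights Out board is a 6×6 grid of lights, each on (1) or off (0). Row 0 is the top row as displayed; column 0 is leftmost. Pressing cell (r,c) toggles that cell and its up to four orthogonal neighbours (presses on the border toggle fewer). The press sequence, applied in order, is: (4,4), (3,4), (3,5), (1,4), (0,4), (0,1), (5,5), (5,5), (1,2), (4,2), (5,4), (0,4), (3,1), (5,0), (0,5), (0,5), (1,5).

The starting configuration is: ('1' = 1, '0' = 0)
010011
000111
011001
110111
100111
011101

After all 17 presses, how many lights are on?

11

gen 0: 010011
000111
011001
110111
100111
011101
gen 1: 010011
000111
011001
110101
100000
011111
gen 2: 010011
000111
011011
110010
100010
011111
gen 3: 010011
000111
011010
110001
100011
011111
gen 4: 010001
000000
011000
110001
100011
011111
gen 5: 010110
000010
011000
110001
100011
011111
gen 6: 101110
010010
011000
110001
100011
011111
gen 7: 101110
010010
011000
110001
100010
011100
gen 8: 101110
010010
011000
110001
100011
011111
gen 9: 100110
001110
010000
110001
100011
011111
gen 10: 100110
001110
010000
111001
111111
010111
gen 11: 100110
001110
010000
111001
111101
010000
gen 12: 100001
001100
010000
111001
111101
010000
gen 13: 100001
001100
000000
000001
101101
010000
gen 14: 100001
001100
000000
000001
001101
100000
gen 15: 100010
001101
000000
000001
001101
100000
gen 16: 100001
001100
000000
000001
001101
100000
gen 17: 100000
001111
000001
000001
001101
100000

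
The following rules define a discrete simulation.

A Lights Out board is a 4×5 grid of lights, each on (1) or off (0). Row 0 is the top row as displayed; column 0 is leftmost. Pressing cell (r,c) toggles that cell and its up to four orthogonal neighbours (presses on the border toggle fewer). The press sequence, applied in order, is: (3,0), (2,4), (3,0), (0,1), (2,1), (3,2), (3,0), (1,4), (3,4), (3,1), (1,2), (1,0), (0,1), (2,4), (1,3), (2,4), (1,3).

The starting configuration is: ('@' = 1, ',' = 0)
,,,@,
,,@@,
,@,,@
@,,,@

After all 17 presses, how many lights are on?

13

gen 0: ,,,@,
,,@@,
,@,,@
@,,,@
gen 1: ,,,@,
,,@@,
@@,,@
,@,,@
gen 2: ,,,@,
,,@@@
@@,@,
,@,,,
gen 3: ,,,@,
,,@@@
,@,@,
@,,,,
gen 4: @@@@,
,@@@@
,@,@,
@,,,,
gen 5: @@@@,
,,@@@
@,@@,
@@,,,
gen 6: @@@@,
,,@@@
@,,@,
@,@@,
gen 7: @@@@,
,,@@@
,,,@,
,@@@,
gen 8: @@@@@
,,@,,
,,,@@
,@@@,
gen 9: @@@@@
,,@,,
,,,@,
,@@,@
gen 10: @@@@@
,,@,,
,@,@,
@,,,@
gen 11: @@,@@
,@,@,
,@@@,
@,,,@
gen 12: ,@,@@
@,,@,
@@@@,
@,,,@
gen 13: @,@@@
@@,@,
@@@@,
@,,,@
gen 14: @,@@@
@@,@@
@@@,@
@,,,,
gen 15: @,@,@
@@@,,
@@@@@
@,,,,
gen 16: @,@,@
@@@,@
@@@,,
@,,,@
gen 17: @,@@@
@@,@,
@@@@,
@,,,@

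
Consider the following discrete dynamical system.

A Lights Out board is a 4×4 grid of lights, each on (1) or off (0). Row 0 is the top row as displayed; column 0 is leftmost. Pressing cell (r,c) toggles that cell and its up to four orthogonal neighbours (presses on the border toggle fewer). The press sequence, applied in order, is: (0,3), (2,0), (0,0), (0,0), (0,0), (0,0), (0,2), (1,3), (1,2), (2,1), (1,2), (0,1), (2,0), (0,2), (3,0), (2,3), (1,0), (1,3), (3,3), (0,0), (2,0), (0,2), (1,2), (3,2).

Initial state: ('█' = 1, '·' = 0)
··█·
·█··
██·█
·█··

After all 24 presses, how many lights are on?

10

gen 0: ··█·
·█··
██·█
·█··
gen 1: ···█
·█·█
██·█
·█··
gen 2: ···█
██·█
···█
██··
gen 3: ██·█
·█·█
···█
██··
gen 4: ···█
██·█
···█
██··
gen 5: ██·█
·█·█
···█
██··
gen 6: ···█
██·█
···█
██··
gen 7: ·██·
████
···█
██··
gen 8: ·███
██··
····
██··
gen 9: ·█·█
█·██
··█·
██··
gen 10: ·█·█
████
██··
█···
gen 11: ·███
█···
███·
█···
gen 12: █··█
██··
███·
█···
gen 13: █··█
·█··
··█·
····
gen 14: ███·
·██·
··█·
····
gen 15: ███·
·██·
█·█·
██··
gen 16: ███·
·███
█··█
██·█
gen 17: ·██·
█·██
···█
██·█
gen 18: ·███
█···
····
██·█
gen 19: ·███
█···
···█
███·
gen 20: █·██
····
···█
███·
gen 21: █·██
█···
██·█
·██·
gen 22: ██··
█·█·
██·█
·██·
gen 23: ███·
██·█
████
·██·
gen 24: ███·
██·█
██·█
···█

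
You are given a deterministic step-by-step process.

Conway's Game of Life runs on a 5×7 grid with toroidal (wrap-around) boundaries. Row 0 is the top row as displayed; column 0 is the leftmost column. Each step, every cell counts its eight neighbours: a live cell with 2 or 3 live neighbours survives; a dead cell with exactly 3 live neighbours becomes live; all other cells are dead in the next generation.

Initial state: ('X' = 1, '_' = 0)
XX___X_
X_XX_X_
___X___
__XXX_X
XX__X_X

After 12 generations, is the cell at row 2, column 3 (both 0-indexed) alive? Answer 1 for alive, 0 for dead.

gen 0: XX___X_
X_XX_X_
___X___
__XXX_X
XX__X_X
gen 1: ___X_X_
X_XX___
_X___XX
_XX_X_X
____X__
gen 2: __XX___
XXXX_X_
____XXX
_XXXX_X
__X_X__
gen 3: _______
XX___X_
_______
XXX___X
____XX_
gen 4: ____XXX
_______
__X____
XX___XX
XX___XX
gen 5: ____X__
_____X_
XX____X
__X__X_
_X_____
gen 6: _______
X____XX
XX___XX
__X___X
_______
gen 7: ______X
_X___X_
_X_____
_X___XX
_______
gen 8: _______
X______
_XX__XX
X______
X____XX
gen 9: X______
XX____X
_X____X
_______
X_____X
gen 10: _______
_X____X
_X____X
______X
X_____X
gen 11: ______X
_______
_____XX
_____XX
X_____X
gen 12: X_____X
_____XX
_____XX
_______
X______

0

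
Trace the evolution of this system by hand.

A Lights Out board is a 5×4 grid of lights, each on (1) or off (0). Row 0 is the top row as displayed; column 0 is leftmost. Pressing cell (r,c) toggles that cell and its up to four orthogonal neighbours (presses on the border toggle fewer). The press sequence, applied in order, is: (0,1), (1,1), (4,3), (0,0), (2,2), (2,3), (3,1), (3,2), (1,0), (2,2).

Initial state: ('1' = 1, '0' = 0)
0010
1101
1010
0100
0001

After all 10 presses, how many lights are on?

9

0) 0010
1101
1010
0100
0001
1) 1100
1001
1010
0100
0001
2) 1000
0111
1110
0100
0001
3) 1000
0111
1110
0101
0010
4) 0100
1111
1110
0101
0010
5) 0100
1101
1001
0111
0010
6) 0100
1100
1010
0110
0010
7) 0100
1100
1110
1000
0110
8) 0100
1100
1100
1111
0100
9) 1100
0000
0100
1111
0100
10) 1100
0010
0011
1101
0100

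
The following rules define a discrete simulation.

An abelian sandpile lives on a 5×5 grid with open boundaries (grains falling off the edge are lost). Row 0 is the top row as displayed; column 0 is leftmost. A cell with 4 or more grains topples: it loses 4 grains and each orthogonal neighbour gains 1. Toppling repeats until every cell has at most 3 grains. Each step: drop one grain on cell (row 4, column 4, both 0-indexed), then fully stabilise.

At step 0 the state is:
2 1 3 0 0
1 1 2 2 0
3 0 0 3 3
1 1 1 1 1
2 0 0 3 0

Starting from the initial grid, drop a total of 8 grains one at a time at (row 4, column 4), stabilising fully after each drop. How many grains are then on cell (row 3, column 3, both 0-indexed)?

2

0) 2 1 3 0 0
1 1 2 2 0
3 0 0 3 3
1 1 1 1 1
2 0 0 3 0
1) 2 1 3 0 0
1 1 2 2 0
3 0 0 3 3
1 1 1 1 1
2 0 0 3 1
2) 2 1 3 0 0
1 1 2 2 0
3 0 0 3 3
1 1 1 1 1
2 0 0 3 2
3) 2 1 3 0 0
1 1 2 2 0
3 0 0 3 3
1 1 1 1 1
2 0 0 3 3
4) 2 1 3 0 0
1 1 2 2 0
3 0 0 3 3
1 1 1 2 2
2 0 1 0 1
5) 2 1 3 0 0
1 1 2 2 0
3 0 0 3 3
1 1 1 2 2
2 0 1 0 2
6) 2 1 3 0 0
1 1 2 2 0
3 0 0 3 3
1 1 1 2 2
2 0 1 0 3
7) 2 1 3 0 0
1 1 2 2 0
3 0 0 3 3
1 1 1 2 3
2 0 1 1 0
8) 2 1 3 0 0
1 1 2 2 0
3 0 0 3 3
1 1 1 2 3
2 0 1 1 1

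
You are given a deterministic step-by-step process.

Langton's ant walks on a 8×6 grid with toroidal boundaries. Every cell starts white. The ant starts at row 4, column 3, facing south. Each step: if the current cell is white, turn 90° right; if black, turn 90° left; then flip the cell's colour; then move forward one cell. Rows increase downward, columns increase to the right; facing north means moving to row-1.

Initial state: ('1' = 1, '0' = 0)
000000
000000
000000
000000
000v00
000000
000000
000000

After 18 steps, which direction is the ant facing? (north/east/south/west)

north

t=0: 000000
000000
000000
000000
000v00
000000
000000
000000
t=1: 000000
000000
000000
000000
00<100
000000
000000
000000
t=2: 000000
000000
000000
00^000
001100
000000
000000
000000
t=3: 000000
000000
000000
001>00
001100
000000
000000
000000
t=4: 000000
000000
000000
001100
001v00
000000
000000
000000
t=5: 000000
000000
000000
001100
0010>0
000000
000000
000000
t=6: 000000
000000
000000
001100
001010
0000v0
000000
000000
t=7: 000000
000000
000000
001100
001010
000<10
000000
000000
t=8: 000000
000000
000000
001100
001^10
000110
000000
000000
t=9: 000000
000000
000000
001100
0011>0
000110
000000
000000
t=10: 000000
000000
000000
0011^0
001100
000110
000000
000000
t=11: 000000
000000
000000
00111>
001100
000110
000000
000000
t=12: 000000
000000
000000
001111
00110v
000110
000000
000000
t=13: 000000
000000
000000
001111
0011<1
000110
000000
000000
t=14: 000000
000000
000000
0011^1
001111
000110
000000
000000
t=15: 000000
000000
000000
001<01
001111
000110
000000
000000
t=16: 000000
000000
000000
001001
001v11
000110
000000
000000
t=17: 000000
000000
000000
001001
0010>1
000110
000000
000000
t=18: 000000
000000
000000
0010^1
001001
000110
000000
000000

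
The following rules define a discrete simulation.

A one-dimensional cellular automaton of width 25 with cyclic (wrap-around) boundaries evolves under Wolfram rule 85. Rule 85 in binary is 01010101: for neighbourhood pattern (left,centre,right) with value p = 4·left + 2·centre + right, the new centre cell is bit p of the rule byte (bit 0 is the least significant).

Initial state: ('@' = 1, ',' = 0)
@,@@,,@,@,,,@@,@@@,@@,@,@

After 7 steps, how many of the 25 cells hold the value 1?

k=0  @,@@,,@,@,,,@@,@@@,@@,@,@
k=1  @,,@@,@,@@@,,@,,,@,,@,@,,
k=2  @@,,@,@,,,@@,@@@,@@,@,@@,
k=3  ,@@,@,@@@,,@,,,@,,@,@,,@,
k=4  ,,@,@,,,@@,@@@,@@,@,@@,@@
k=5  @,@,@@@,,@,,,@,,@,@,,@,,@
k=6  @,@,,,@@,@@@,@@,@,@@,@@,,
k=7  @,@@@,,@,,,@,,@,@,,@,,@@,

11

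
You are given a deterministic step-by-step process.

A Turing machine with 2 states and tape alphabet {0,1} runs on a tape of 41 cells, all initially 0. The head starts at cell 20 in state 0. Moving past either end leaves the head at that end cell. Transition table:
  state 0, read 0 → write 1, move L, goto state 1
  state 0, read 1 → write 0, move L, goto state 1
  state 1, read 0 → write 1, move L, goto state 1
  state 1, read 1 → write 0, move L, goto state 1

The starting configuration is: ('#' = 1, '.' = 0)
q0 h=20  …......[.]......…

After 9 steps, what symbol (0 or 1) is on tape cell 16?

1

[0] q0 h=20  …......[.]......…
[1] q1 h=19  …......[.]#.....…
[2] q1 h=18  …......[.]##....…
[3] q1 h=17  …......[.]###...…
[4] q1 h=16  …......[.]####..…
[5] q1 h=15  …......[.]#####.…
[6] q1 h=14  …......[.]######…
[7] q1 h=13  …......[.]######…
[8] q1 h=12  …......[.]######…
[9] q1 h=11  …......[.]######…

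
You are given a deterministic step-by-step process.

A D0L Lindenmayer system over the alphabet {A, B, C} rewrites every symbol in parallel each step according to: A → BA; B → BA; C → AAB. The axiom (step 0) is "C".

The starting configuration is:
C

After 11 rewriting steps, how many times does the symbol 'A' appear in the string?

1536

t=0: C
t=1: AAB
t=2: BABABA
t=3: BABABABABABA
t=4: BABABABABABABABABABABABA
t=5: BABABABABABABABABABABABABABABABABABABABABABABABA
t=6: BABABABABABABABABABABABABABABABABABABABABABABABABABABABABABABABABABABABABABABABABABABABABABABABA
t=7: BABABABABABABABABABABABABABABABABABABABABABABABABABABABABA…BABABABABABABABABABABABABABABABABABABABABABABABABABABABABA  (len 192)
t=8: BABABABABABABABABABABABABABABABABABABABABABABABABABABABABA…BABABABABABABABABABABABABABABABABABABABABABABABABABABABABA  (len 384)
t=9: BABABABABABABABABABABABABABABABABABABABABABABABABABABABABA…BABABABABABABABABABABABABABABABABABABABABABABABABABABABABA  (len 768)
t=10: BABABABABABABABABABABABABABABABABABABABABABABABABABABABABA…BABABABABABABABABABABABABABABABABABABABABABABABABABABABABA  (len 1536)
t=11: BABABABABABABABABABABABABABABABABABABABABABABABABABABABABA…BABABABABABABABABABABABABABABABABABABABABABABABABABABABABA  (len 3072)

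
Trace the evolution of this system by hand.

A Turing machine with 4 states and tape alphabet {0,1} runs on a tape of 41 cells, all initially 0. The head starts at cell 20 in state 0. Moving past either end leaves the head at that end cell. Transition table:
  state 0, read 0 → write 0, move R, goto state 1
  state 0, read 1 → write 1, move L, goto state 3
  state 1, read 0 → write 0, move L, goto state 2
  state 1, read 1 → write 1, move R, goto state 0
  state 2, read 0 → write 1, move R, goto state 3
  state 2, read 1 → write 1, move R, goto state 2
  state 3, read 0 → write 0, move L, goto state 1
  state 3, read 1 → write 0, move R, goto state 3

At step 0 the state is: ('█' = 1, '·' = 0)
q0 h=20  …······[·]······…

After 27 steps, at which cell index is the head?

25

k=0  q0 h=20  …······[·]······…
k=1  q1 h=21  …······[·]······…
k=2  q2 h=20  …······[·]······…
k=3  q3 h=21  …·····█[·]······…
k=4  q1 h=20  …······[█]······…
k=5  q0 h=21  …·····█[·]······…
k=6  q1 h=22  …····█·[·]······…
k=7  q2 h=21  …·····█[·]······…
k=8  q3 h=22  …····██[·]······…
k=9  q1 h=21  …·····█[█]······…
k=10  q0 h=22  …····██[·]······…
k=11  q1 h=23  …···██·[·]······…
k=12  q2 h=22  …····██[·]······…
k=13  q3 h=23  …···███[·]······…
k=14  q1 h=22  …····██[█]······…
k=15  q0 h=23  …···███[·]······…
k=16  q1 h=24  …··███·[·]······…
k=17  q2 h=23  …···███[·]······…
k=18  q3 h=24  …··████[·]······…
k=19  q1 h=23  …···███[█]······…
k=20  q0 h=24  …··████[·]······…
k=21  q1 h=25  …·████·[·]······…
k=22  q2 h=24  …··████[·]······…
k=23  q3 h=25  …·█████[·]······…
k=24  q1 h=24  …··████[█]······…
k=25  q0 h=25  …·█████[·]······…
k=26  q1 h=26  …█████·[·]······…
k=27  q2 h=25  …·█████[·]······…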